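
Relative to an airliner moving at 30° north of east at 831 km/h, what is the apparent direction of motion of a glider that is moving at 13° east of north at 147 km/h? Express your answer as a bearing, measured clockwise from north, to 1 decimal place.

Taking east as x and north as y: glider velocity = (33.068, 143.232) km/h; airliner velocity = (719.667, 415.500) km/h.
Velocity of glider relative to airliner = (33.068, 143.232) − (719.667, 415.500) = (-686.599, -272.268) km/h.
Bearing = atan2(-686.60, -272.27) = 248.37° clockwise from north.

248.4°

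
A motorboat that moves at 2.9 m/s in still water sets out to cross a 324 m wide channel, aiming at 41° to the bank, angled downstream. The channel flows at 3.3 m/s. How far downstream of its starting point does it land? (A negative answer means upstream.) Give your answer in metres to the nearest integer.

935 m

Perpendicular speed = 1.903 m/s; crossing time = 324 / 1.903 = 170.296 s.
Net downstream speed = 5.489 m/s.
Drift = 5.489 × 170.296 = 934.696 m (downstream).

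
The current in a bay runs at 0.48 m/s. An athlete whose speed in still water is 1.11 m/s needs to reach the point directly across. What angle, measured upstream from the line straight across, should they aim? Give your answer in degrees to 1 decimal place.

25.6°

To cancel the current, the upstream component of the athlete's velocity must equal the flow: 1.11 sin θ = 0.48.
sin θ = 0.48 / 1.11 = 0.4324.
θ = arcsin(0.4324) = 25.622°.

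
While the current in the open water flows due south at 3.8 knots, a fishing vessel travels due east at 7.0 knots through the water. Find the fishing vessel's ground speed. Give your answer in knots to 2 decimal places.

7.96 knots

Taking east as x and north as y: velocity relative to the water = (7.000, 0.000) knots; the water relative to ground = (0.000, -3.800) knots.
Velocity relative to ground = (7.000, 0.000) + (0.000, -3.800) = (7.000, -3.800) knots.
Speed = |(7.000, -3.800)| = 7.965 knots.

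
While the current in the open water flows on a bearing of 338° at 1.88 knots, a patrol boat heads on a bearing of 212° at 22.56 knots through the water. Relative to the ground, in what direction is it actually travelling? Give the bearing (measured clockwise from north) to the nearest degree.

216°

Taking east as x and north as y: velocity relative to the water = (-11.955, -19.132) knots; the water relative to ground = (-0.704, 1.743) knots.
Velocity relative to ground = (-11.955, -19.132) + (-0.704, 1.743) = (-12.659, -17.389) knots.
Bearing = atan2(-12.66, -17.39) = 216.05° clockwise from north.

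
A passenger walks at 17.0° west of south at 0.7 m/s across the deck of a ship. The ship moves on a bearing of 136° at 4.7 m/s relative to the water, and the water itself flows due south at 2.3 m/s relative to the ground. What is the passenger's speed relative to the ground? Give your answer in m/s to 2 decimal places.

In east/north components (m/s): passenger relative to ship = (-0.205, -0.669); ship relative to water = (3.265, -3.381); water relative to ground = (0.000, -2.300).
Sum = (3.060, -6.350) m/s.
Speed = |(3.060, -6.350)| = 7.049 m/s.

7.05 m/s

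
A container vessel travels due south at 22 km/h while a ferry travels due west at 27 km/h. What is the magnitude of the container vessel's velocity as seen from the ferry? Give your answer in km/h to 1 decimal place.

Taking east as x and north as y: container vessel velocity = (0.000, -22.000) km/h; ferry velocity = (-27.000, 0.000) km/h.
Velocity of container vessel relative to ferry = (0.000, -22.000) − (-27.000, 0.000) = (27.000, -22.000) km/h.
Magnitude = |(27.000, -22.000)| = 34.828 km/h.

34.8 km/h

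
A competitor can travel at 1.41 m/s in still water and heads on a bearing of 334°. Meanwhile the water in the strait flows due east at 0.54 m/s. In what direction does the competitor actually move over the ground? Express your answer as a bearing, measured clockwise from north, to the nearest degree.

Taking east as x and north as y: velocity relative to the water = (-0.618, 1.267) m/s; the water relative to ground = (0.540, 0.000) m/s.
Velocity relative to ground = (-0.618, 1.267) + (0.540, 0.000) = (-0.078, 1.267) m/s.
Bearing = atan2(-0.08, 1.27) = 356.47° clockwise from north.

356°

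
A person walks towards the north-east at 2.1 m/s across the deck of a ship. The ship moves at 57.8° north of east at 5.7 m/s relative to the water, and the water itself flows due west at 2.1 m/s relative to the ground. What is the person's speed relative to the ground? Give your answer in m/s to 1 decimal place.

In east/north components (m/s): person relative to ship = (1.485, 1.485); ship relative to water = (3.037, 4.823); water relative to ground = (-2.100, 0.000).
Sum = (2.422, 6.308) m/s.
Speed = |(2.422, 6.308)| = 6.757 m/s.

6.8 m/s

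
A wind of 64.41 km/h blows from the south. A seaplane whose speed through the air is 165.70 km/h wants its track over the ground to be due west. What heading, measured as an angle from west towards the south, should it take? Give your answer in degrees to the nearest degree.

The wind pushes perpendicular to the desired track; the heading must have a component into the wind equal to 64.41 km/h: 165.70 sin θ = 64.41.
sin θ = 0.3887, so θ = 22.875°.

23°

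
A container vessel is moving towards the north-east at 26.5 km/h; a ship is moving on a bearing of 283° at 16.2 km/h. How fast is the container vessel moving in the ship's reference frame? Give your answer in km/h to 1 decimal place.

37.7 km/h

Taking east as x and north as y: container vessel velocity = (18.738, 18.738) km/h; ship velocity = (-15.785, 3.644) km/h.
Velocity of container vessel relative to ship = (18.738, 18.738) − (-15.785, 3.644) = (34.523, 15.094) km/h.
Magnitude = |(34.523, 15.094)| = 37.679 km/h.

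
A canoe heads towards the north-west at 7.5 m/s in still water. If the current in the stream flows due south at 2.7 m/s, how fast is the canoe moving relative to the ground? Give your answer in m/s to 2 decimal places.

Taking east as x and north as y: velocity relative to the water = (-5.303, 5.303) m/s; the water relative to ground = (0.000, -2.700) m/s.
Velocity relative to ground = (-5.303, 5.303) + (0.000, -2.700) = (-5.303, 2.603) m/s.
Speed = |(-5.303, 2.603)| = 5.908 m/s.

5.91 m/s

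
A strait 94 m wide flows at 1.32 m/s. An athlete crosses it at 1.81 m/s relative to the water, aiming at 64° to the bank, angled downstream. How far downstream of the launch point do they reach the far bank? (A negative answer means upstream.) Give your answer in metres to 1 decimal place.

Perpendicular speed = 1.627 m/s; crossing time = 94 / 1.627 = 57.782 s.
Net downstream speed = 2.113 m/s.
Drift = 2.113 × 57.782 = 122.118 m (downstream).

122.1 m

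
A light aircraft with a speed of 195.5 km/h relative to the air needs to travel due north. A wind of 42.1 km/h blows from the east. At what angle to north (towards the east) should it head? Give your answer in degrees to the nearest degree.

12°

The wind pushes perpendicular to the desired track; the heading must have a component into the wind equal to 42.1 km/h: 195.5 sin θ = 42.1.
sin θ = 0.2153, so θ = 12.436°.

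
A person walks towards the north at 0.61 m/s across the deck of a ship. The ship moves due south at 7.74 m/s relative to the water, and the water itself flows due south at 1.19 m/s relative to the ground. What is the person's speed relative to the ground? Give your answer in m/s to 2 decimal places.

In east/north components (m/s): person relative to ship = (0.000, 0.610); ship relative to water = (0.000, -7.740); water relative to ground = (0.000, -1.190).
Sum = (0.000, -8.320) m/s.
Speed = |(0.000, -8.320)| = 8.320 m/s.

8.32 m/s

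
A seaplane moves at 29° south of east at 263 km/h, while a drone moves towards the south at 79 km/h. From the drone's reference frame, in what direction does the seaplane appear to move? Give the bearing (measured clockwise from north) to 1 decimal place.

Taking east as x and north as y: seaplane velocity = (230.025, -127.505) km/h; drone velocity = (0.000, -79.000) km/h.
Velocity of seaplane relative to drone = (230.025, -127.505) − (0.000, -79.000) = (230.025, -48.505) km/h.
Bearing = atan2(230.02, -48.50) = 101.91° clockwise from north.

101.9°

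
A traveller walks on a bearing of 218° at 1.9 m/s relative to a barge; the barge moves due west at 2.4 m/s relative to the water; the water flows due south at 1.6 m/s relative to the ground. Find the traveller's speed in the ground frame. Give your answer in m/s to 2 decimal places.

4.73 m/s

In east/north components (m/s): traveller relative to barge = (-1.170, -1.497); barge relative to water = (-2.400, 0.000); water relative to ground = (0.000, -1.600).
Sum = (-3.570, -3.097) m/s.
Speed = |(-3.570, -3.097)| = 4.726 m/s.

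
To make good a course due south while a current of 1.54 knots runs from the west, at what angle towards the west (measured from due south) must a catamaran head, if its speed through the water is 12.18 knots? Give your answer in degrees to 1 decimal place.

7.3°

The current pushes perpendicular to the desired track; the heading must have a component into the current equal to 1.54 knots: 12.18 sin θ = 1.54.
sin θ = 0.1264, so θ = 7.264°.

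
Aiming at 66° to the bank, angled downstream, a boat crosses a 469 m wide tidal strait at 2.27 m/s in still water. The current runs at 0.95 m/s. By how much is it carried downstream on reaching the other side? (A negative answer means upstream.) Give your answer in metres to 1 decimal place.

Perpendicular speed = 2.074 m/s; crossing time = 469 / 2.074 = 226.161 s.
Net downstream speed = 1.873 m/s.
Drift = 1.873 × 226.161 = 423.665 m (downstream).

423.7 m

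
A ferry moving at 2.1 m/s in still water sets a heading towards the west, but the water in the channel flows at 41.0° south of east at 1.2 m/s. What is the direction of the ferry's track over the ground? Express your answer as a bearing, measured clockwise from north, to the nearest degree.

Taking east as x and north as y: velocity relative to the water = (-2.100, 0.000) m/s; the water relative to ground = (0.906, -0.787) m/s.
Velocity relative to ground = (-2.100, 0.000) + (0.906, -0.787) = (-1.194, -0.787) m/s.
Bearing = atan2(-1.19, -0.79) = 236.61° clockwise from north.

237°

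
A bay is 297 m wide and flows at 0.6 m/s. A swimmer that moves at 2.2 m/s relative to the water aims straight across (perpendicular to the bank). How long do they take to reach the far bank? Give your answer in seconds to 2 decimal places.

135.00 s

The component of the swimmer's velocity perpendicular to the bank is 2.2 m/s.
Only the cross-stream component determines the crossing time; the current contributes nothing perpendicular to the bank.
Time = 297 / 2.200 = 135.000 s.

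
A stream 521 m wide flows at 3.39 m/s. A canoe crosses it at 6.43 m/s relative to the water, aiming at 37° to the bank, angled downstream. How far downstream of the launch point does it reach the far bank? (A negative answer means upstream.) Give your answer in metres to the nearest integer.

Perpendicular speed = 3.870 m/s; crossing time = 521 / 3.870 = 134.637 s.
Net downstream speed = 8.525 m/s.
Drift = 8.525 × 134.637 = 1147.809 m (downstream).

1148 m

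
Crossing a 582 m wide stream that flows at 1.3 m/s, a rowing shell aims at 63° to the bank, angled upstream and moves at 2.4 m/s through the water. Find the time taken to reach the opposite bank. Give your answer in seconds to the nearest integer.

272 s

The component of the rowing shell's velocity perpendicular to the bank is 2.4 × sin 63° = 2.138 m/s.
Only the cross-stream component determines the crossing time; the current contributes nothing perpendicular to the bank.
Time = 582 / 2.138 = 272.164 s.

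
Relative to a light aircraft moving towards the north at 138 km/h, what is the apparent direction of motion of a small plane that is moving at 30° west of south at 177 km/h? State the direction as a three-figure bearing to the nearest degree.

Taking east as x and north as y: small plane velocity = (-88.500, -153.286) km/h; light aircraft velocity = (0.000, 138.000) km/h.
Velocity of small plane relative to light aircraft = (-88.500, -153.286) − (0.000, 138.000) = (-88.500, -291.286) km/h.
Bearing = atan2(-88.50, -291.29) = 196.90° clockwise from north.

197°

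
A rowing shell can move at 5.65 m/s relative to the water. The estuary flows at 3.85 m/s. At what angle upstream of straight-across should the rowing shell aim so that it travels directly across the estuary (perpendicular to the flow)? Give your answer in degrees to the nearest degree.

43°

To cancel the current, the upstream component of the rowing shell's velocity must equal the flow: 5.65 sin θ = 3.85.
sin θ = 3.85 / 5.65 = 0.6814.
θ = arcsin(0.6814) = 42.954°.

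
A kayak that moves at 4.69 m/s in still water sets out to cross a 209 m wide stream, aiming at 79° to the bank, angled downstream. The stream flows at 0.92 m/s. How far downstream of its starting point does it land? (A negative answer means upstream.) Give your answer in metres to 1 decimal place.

Perpendicular speed = 4.604 m/s; crossing time = 209 / 4.604 = 45.397 s.
Net downstream speed = 1.815 m/s.
Drift = 1.815 × 45.397 = 82.391 m (downstream).

82.4 m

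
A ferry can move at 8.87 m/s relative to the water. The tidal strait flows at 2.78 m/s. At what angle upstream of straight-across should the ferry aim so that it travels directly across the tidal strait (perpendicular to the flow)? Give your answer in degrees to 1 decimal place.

18.3°

To cancel the current, the upstream component of the ferry's velocity must equal the flow: 8.87 sin θ = 2.78.
sin θ = 2.78 / 8.87 = 0.3134.
θ = arcsin(0.3134) = 18.265°.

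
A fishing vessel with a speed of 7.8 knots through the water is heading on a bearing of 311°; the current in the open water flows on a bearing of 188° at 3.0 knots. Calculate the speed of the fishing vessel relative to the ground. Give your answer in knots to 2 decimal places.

6.66 knots

Taking east as x and north as y: velocity relative to the water = (-5.887, 5.117) knots; the water relative to ground = (-0.418, -2.971) knots.
Velocity relative to ground = (-5.887, 5.117) + (-0.418, -2.971) = (-6.304, 2.146) knots.
Speed = |(-6.304, 2.146)| = 6.660 knots.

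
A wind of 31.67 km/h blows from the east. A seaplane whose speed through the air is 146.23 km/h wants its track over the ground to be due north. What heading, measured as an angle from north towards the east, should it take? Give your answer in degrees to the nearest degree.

The wind pushes perpendicular to the desired track; the heading must have a component into the wind equal to 31.67 km/h: 146.23 sin θ = 31.67.
sin θ = 0.2166, so θ = 12.508°.

13°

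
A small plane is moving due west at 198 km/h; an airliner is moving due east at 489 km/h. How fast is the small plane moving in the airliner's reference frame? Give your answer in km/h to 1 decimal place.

687.0 km/h

Taking east as x and north as y: small plane velocity = (-198.000, 0.000) km/h; airliner velocity = (489.000, 0.000) km/h.
Velocity of small plane relative to airliner = (-198.000, 0.000) − (489.000, 0.000) = (-687.000, 0.000) km/h.
Magnitude = |(-687.000, 0.000)| = 687.000 km/h.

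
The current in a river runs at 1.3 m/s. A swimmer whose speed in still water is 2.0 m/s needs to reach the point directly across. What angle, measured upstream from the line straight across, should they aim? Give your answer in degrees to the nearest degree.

41°

To cancel the current, the upstream component of the swimmer's velocity must equal the flow: 2.0 sin θ = 1.3.
sin θ = 1.3 / 2.0 = 0.6500.
θ = arcsin(0.6500) = 40.542°.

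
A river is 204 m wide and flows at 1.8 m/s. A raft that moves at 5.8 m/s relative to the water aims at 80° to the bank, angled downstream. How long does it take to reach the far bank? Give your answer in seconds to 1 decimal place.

35.7 s

The component of the raft's velocity perpendicular to the bank is 5.8 × sin 80° = 5.712 m/s.
Only the cross-stream component determines the crossing time; the current contributes nothing perpendicular to the bank.
Time = 204 / 5.712 = 35.715 s.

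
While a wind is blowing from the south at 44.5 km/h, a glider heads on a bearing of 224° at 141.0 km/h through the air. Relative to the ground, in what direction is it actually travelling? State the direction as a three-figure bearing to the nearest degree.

240°

Taking east as x and north as y: velocity relative to the air = (-97.947, -101.427) km/h; the air relative to ground = (0.000, 44.500) km/h.
Velocity relative to ground = (-97.947, -101.427) + (0.000, 44.500) = (-97.947, -56.927) km/h.
Bearing = atan2(-97.95, -56.93) = 239.83° clockwise from north.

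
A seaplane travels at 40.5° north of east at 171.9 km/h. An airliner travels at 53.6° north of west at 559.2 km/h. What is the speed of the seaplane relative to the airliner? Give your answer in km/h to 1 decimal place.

573.2 km/h

Taking east as x and north as y: seaplane velocity = (130.714, 111.640) km/h; airliner velocity = (-331.840, 450.097) km/h.
Velocity of seaplane relative to airliner = (130.714, 111.640) − (-331.840, 450.097) = (462.554, -338.456) km/h.
Magnitude = |(462.554, -338.456)| = 573.157 km/h.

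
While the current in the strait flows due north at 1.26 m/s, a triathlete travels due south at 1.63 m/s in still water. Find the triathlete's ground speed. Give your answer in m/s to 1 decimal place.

Taking east as x and north as y: velocity relative to the water = (0.000, -1.630) m/s; the water relative to ground = (0.000, 1.260) m/s.
Velocity relative to ground = (0.000, -1.630) + (0.000, 1.260) = (0.000, -0.370) m/s.
Speed = |(0.000, -0.370)| = 0.370 m/s.

0.4 m/s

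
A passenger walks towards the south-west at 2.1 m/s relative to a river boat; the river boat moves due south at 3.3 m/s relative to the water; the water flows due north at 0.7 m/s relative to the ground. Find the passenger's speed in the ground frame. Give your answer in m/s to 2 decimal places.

4.35 m/s

In east/north components (m/s): passenger relative to river boat = (-1.485, -1.485); river boat relative to water = (0.000, -3.300); water relative to ground = (0.000, 0.700).
Sum = (-1.485, -4.085) m/s.
Speed = |(-1.485, -4.085)| = 4.346 m/s.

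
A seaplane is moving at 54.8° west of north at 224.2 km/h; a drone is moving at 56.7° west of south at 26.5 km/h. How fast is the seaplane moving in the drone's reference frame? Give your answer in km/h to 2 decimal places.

215.90 km/h

Taking east as x and north as y: seaplane velocity = (-183.204, 129.236) km/h; drone velocity = (-22.149, -14.549) km/h.
Velocity of seaplane relative to drone = (-183.204, 129.236) − (-22.149, -14.549) = (-161.055, 143.785) km/h.
Magnitude = |(-161.055, 143.785)| = 215.900 km/h.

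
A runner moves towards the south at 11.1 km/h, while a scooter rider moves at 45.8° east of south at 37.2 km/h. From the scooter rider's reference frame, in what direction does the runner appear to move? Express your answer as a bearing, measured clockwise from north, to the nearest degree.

299°

Taking east as x and north as y: runner velocity = (0.000, -11.100) km/h; scooter rider velocity = (26.669, -25.935) km/h.
Velocity of runner relative to scooter rider = (0.000, -11.100) − (26.669, -25.935) = (-26.669, 14.835) km/h.
Bearing = atan2(-26.67, 14.83) = 299.08° clockwise from north.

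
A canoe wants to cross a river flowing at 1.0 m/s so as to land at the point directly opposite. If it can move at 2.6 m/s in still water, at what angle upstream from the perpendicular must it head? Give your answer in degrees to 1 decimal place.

22.6°

To cancel the current, the upstream component of the canoe's velocity must equal the flow: 2.6 sin θ = 1.0.
sin θ = 1.0 / 2.6 = 0.3846.
θ = arcsin(0.3846) = 22.620°.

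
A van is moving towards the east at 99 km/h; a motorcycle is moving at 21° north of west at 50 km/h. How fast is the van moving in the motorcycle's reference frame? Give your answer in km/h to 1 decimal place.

146.8 km/h

Taking east as x and north as y: van velocity = (99.000, 0.000) km/h; motorcycle velocity = (-46.679, 17.918) km/h.
Velocity of van relative to motorcycle = (99.000, 0.000) − (-46.679, 17.918) = (145.679, -17.918) km/h.
Magnitude = |(145.679, -17.918)| = 146.777 km/h.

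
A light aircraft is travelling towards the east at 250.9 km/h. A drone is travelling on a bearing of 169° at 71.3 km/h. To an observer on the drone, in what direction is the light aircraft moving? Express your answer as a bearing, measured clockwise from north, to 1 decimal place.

Taking east as x and north as y: light aircraft velocity = (250.900, 0.000) km/h; drone velocity = (13.605, -69.990) km/h.
Velocity of light aircraft relative to drone = (250.900, 0.000) − (13.605, -69.990) = (237.295, 69.990) km/h.
Bearing = atan2(237.30, 69.99) = 73.57° clockwise from north.

073.6°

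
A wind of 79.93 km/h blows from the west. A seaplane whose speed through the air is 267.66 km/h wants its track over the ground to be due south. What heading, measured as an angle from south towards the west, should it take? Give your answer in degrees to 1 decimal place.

The wind pushes perpendicular to the desired track; the heading must have a component into the wind equal to 79.93 km/h: 267.66 sin θ = 79.93.
sin θ = 0.2986, so θ = 17.375°.

17.4°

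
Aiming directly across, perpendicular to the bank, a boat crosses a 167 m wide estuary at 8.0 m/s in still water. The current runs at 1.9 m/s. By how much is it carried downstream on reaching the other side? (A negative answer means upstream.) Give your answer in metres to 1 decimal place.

39.7 m

Perpendicular speed = 8.000 m/s; crossing time = 167 / 8.000 = 20.875 s.
Net downstream speed = 1.900 m/s.
Drift = 1.900 × 20.875 = 39.663 m (downstream).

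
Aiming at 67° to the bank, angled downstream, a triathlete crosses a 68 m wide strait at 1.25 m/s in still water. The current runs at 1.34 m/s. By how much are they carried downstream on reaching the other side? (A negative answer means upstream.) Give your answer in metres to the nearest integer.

Perpendicular speed = 1.151 m/s; crossing time = 68 / 1.151 = 59.098 s.
Net downstream speed = 1.828 m/s.
Drift = 1.828 × 59.098 = 108.056 m (downstream).

108 m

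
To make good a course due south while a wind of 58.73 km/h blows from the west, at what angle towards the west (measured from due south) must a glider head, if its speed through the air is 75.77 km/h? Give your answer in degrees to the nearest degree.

51°

The wind pushes perpendicular to the desired track; the heading must have a component into the wind equal to 58.73 km/h: 75.77 sin θ = 58.73.
sin θ = 0.7751, so θ = 50.815°.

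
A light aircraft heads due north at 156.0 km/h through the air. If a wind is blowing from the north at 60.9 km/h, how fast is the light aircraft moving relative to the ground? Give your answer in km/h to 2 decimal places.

95.10 km/h

Taking east as x and north as y: velocity relative to the air = (0.000, 156.000) km/h; the air relative to ground = (0.000, -60.900) km/h.
Velocity relative to ground = (0.000, 156.000) + (0.000, -60.900) = (0.000, 95.100) km/h.
Speed = |(0.000, 95.100)| = 95.100 km/h.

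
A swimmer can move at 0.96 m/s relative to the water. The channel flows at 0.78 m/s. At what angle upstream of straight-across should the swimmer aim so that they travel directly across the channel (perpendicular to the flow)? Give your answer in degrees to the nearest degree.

To cancel the current, the upstream component of the swimmer's velocity must equal the flow: 0.96 sin θ = 0.78.
sin θ = 0.78 / 0.96 = 0.8125.
θ = arcsin(0.8125) = 54.341°.

54°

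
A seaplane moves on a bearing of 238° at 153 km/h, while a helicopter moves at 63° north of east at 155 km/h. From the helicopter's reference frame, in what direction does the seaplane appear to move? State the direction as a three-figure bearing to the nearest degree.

222°

Taking east as x and north as y: seaplane velocity = (-129.751, -81.078) km/h; helicopter velocity = (70.369, 138.106) km/h.
Velocity of seaplane relative to helicopter = (-129.751, -81.078) − (70.369, 138.106) = (-200.120, -219.184) km/h.
Bearing = atan2(-200.12, -219.18) = 222.40° clockwise from north.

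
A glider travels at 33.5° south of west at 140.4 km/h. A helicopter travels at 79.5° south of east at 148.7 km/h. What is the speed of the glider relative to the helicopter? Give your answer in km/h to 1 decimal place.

Taking east as x and north as y: glider velocity = (-117.078, -77.492) km/h; helicopter velocity = (27.098, -146.210) km/h.
Velocity of glider relative to helicopter = (-117.078, -77.492) − (27.098, -146.210) = (-144.176, 68.718) km/h.
Magnitude = |(-144.176, 68.718)| = 159.715 km/h.

159.7 km/h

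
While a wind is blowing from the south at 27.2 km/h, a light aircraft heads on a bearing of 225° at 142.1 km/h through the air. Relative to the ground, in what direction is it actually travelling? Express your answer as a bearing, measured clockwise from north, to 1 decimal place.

Taking east as x and north as y: velocity relative to the air = (-100.480, -100.480) km/h; the air relative to ground = (0.000, 27.200) km/h.
Velocity relative to ground = (-100.480, -100.480) + (0.000, 27.200) = (-100.480, -73.280) km/h.
Bearing = atan2(-100.48, -73.28) = 233.90° clockwise from north.

233.9°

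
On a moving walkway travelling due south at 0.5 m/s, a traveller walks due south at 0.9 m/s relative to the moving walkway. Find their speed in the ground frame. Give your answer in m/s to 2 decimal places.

1.40 m/s

Taking east as x and north as y: moving walkway velocity = (0.000, -0.500) m/s; traveller velocity relative to moving walkway = (0.000, -0.900) m/s.
Velocity relative to ground = (0.000, -0.500) + (0.000, -0.900) = (0.000, -1.400) m/s.
Speed = |(0.000, -1.400)| = 1.400 m/s.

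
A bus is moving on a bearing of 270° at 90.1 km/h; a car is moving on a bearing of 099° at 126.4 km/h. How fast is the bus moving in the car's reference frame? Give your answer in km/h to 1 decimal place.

Taking east as x and north as y: bus velocity = (-90.100, 0.000) km/h; car velocity = (124.844, -19.773) km/h.
Velocity of bus relative to car = (-90.100, 0.000) − (124.844, -19.773) = (-214.944, 19.773) km/h.
Magnitude = |(-214.944, 19.773)| = 215.851 km/h.

215.9 km/h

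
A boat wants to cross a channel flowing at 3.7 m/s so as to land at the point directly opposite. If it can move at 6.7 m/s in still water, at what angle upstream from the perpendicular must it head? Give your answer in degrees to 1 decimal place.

33.5°

To cancel the current, the upstream component of the boat's velocity must equal the flow: 6.7 sin θ = 3.7.
sin θ = 3.7 / 6.7 = 0.5522.
θ = arcsin(0.5522) = 33.521°.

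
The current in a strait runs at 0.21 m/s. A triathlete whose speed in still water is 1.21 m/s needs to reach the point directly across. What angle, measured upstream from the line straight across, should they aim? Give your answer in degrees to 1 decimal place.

To cancel the current, the upstream component of the triathlete's velocity must equal the flow: 1.21 sin θ = 0.21.
sin θ = 0.21 / 1.21 = 0.1736.
θ = arcsin(0.1736) = 9.995°.

10.0°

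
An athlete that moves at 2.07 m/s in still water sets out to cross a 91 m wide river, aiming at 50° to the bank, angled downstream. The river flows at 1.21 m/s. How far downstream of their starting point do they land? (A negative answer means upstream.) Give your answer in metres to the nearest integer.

Perpendicular speed = 1.586 m/s; crossing time = 91 / 1.586 = 57.387 s.
Net downstream speed = 2.541 m/s.
Drift = 2.541 × 57.387 = 145.797 m (downstream).

146 m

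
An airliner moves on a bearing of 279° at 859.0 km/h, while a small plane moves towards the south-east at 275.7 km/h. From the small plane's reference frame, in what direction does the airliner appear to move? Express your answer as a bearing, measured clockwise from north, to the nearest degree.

288°

Taking east as x and north as y: airliner velocity = (-848.424, 134.377) km/h; small plane velocity = (194.949, -194.949) km/h.
Velocity of airliner relative to small plane = (-848.424, 134.377) − (194.949, -194.949) = (-1043.374, 329.327) km/h.
Bearing = atan2(-1043.37, 329.33) = 287.52° clockwise from north.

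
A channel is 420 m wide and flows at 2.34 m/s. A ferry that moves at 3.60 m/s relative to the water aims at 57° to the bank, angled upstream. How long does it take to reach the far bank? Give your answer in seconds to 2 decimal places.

139.11 s

The component of the ferry's velocity perpendicular to the bank is 3.60 × sin 57° = 3.019 m/s.
The current is parallel to the bank, so it does not affect the crossing time.
Time = 420 / 3.019 = 139.109 s.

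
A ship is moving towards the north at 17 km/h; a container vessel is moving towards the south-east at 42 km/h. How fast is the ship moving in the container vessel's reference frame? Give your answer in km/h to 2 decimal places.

55.34 km/h

Taking east as x and north as y: ship velocity = (0.000, 17.000) km/h; container vessel velocity = (29.698, -29.698) km/h.
Velocity of ship relative to container vessel = (0.000, 17.000) − (29.698, -29.698) = (-29.698, 46.698) km/h.
Magnitude = |(-29.698, 46.698)| = 55.342 km/h.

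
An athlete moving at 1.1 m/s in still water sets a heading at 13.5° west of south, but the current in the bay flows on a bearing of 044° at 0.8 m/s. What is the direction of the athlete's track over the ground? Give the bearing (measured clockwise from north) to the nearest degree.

149°

Taking east as x and north as y: velocity relative to the water = (-0.257, -1.070) m/s; the water relative to ground = (0.556, 0.575) m/s.
Velocity relative to ground = (-0.257, -1.070) + (0.556, 0.575) = (0.299, -0.494) m/s.
Bearing = atan2(0.30, -0.49) = 148.83° clockwise from north.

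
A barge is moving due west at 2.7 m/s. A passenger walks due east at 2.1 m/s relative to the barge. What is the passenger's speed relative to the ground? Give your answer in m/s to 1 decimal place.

0.6 m/s

Taking east as x and north as y: barge velocity = (-2.700, 0.000) m/s; passenger velocity relative to barge = (2.100, 0.000) m/s.
Velocity relative to ground = (-2.700, 0.000) + (2.100, 0.000) = (-0.600, 0.000) m/s.
Speed = |(-0.600, 0.000)| = 0.600 m/s.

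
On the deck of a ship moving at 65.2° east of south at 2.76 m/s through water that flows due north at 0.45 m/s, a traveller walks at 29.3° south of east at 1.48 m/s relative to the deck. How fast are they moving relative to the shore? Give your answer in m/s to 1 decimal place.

4.1 m/s

In east/north components (m/s): traveller relative to ship = (1.291, -0.724); ship relative to water = (2.505, -1.158); water relative to ground = (0.000, 0.450).
Sum = (3.796, -1.432) m/s.
Speed = |(3.796, -1.432)| = 4.057 m/s.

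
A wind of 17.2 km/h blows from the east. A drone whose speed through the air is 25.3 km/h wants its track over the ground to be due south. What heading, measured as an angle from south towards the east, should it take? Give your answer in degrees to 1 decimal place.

42.8°

The wind pushes perpendicular to the desired track; the heading must have a component into the wind equal to 17.2 km/h: 25.3 sin θ = 17.2.
sin θ = 0.6798, so θ = 42.831°.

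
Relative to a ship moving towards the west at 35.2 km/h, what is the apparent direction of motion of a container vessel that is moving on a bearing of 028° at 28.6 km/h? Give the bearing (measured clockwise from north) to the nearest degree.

Taking east as x and north as y: container vessel velocity = (13.427, 25.252) km/h; ship velocity = (-35.200, 0.000) km/h.
Velocity of container vessel relative to ship = (13.427, 25.252) − (-35.200, 0.000) = (48.627, 25.252) km/h.
Bearing = atan2(48.63, 25.25) = 62.56° clockwise from north.

063°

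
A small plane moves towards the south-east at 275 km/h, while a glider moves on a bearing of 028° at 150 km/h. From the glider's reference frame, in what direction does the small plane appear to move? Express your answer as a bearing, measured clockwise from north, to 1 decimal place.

159.2°

Taking east as x and north as y: small plane velocity = (194.454, -194.454) km/h; glider velocity = (70.421, 132.442) km/h.
Velocity of small plane relative to glider = (194.454, -194.454) − (70.421, 132.442) = (124.034, -326.897) km/h.
Bearing = atan2(124.03, -326.90) = 159.22° clockwise from north.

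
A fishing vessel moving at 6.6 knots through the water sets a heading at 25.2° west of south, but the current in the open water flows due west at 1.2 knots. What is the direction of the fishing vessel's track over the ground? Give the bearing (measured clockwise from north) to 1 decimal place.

Taking east as x and north as y: velocity relative to the water = (-2.810, -5.972) knots; the water relative to ground = (-1.200, 0.000) knots.
Velocity relative to ground = (-2.810, -5.972) + (-1.200, 0.000) = (-4.010, -5.972) knots.
Bearing = atan2(-4.01, -5.97) = 213.88° clockwise from north.

213.9°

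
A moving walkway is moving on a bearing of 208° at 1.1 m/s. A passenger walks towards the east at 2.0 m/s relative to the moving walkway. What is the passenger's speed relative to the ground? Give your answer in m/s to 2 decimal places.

1.77 m/s

Taking east as x and north as y: moving walkway velocity = (-0.516, -0.971) m/s; passenger velocity relative to moving walkway = (2.000, 0.000) m/s.
Velocity relative to ground = (-0.516, -0.971) + (2.000, 0.000) = (1.484, -0.971) m/s.
Speed = |(1.484, -0.971)| = 1.773 m/s.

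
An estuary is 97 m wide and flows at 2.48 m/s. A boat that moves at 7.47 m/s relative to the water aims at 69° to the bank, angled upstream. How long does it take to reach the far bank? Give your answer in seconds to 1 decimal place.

The component of the boat's velocity perpendicular to the bank is 7.47 × sin 69° = 6.974 m/s.
Only the cross-stream component determines the crossing time; the current contributes nothing perpendicular to the bank.
Time = 97 / 6.974 = 13.909 s.

13.9 s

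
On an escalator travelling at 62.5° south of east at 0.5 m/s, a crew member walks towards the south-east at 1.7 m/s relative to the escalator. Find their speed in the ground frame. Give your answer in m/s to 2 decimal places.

Taking east as x and north as y: escalator velocity = (0.231, -0.444) m/s; crew member velocity relative to escalator = (1.202, -1.202) m/s.
Velocity relative to ground = (0.231, -0.444) + (1.202, -1.202) = (1.433, -1.646) m/s.
Speed = |(1.433, -1.646)| = 2.182 m/s.

2.18 m/s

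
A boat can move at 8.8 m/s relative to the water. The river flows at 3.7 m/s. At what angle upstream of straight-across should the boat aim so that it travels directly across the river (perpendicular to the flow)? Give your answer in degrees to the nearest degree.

To cancel the current, the upstream component of the boat's velocity must equal the flow: 8.8 sin θ = 3.7.
sin θ = 3.7 / 8.8 = 0.4205.
θ = arcsin(0.4205) = 24.863°.

25°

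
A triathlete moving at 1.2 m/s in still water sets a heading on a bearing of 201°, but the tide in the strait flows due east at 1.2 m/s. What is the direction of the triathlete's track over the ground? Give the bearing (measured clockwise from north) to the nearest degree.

Taking east as x and north as y: velocity relative to the water = (-0.430, -1.120) m/s; the water relative to ground = (1.200, 0.000) m/s.
Velocity relative to ground = (-0.430, -1.120) + (1.200, 0.000) = (0.770, -1.120) m/s.
Bearing = atan2(0.77, -1.12) = 145.50° clockwise from north.

146°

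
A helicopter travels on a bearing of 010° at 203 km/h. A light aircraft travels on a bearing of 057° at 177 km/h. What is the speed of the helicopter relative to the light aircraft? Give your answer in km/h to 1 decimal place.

153.4 km/h

Taking east as x and north as y: helicopter velocity = (35.251, 199.916) km/h; light aircraft velocity = (148.445, 96.401) km/h.
Velocity of helicopter relative to light aircraft = (35.251, 199.916) − (148.445, 96.401) = (-113.194, 103.515) km/h.
Magnitude = |(-113.194, 103.515)| = 153.389 km/h.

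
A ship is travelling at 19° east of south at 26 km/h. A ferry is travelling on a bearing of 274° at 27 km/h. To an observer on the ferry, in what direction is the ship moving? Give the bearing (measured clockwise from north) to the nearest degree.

127°

Taking east as x and north as y: ship velocity = (8.465, -24.583) km/h; ferry velocity = (-26.934, 1.883) km/h.
Velocity of ship relative to ferry = (8.465, -24.583) − (-26.934, 1.883) = (35.399, -26.467) km/h.
Bearing = atan2(35.40, -26.47) = 126.78° clockwise from north.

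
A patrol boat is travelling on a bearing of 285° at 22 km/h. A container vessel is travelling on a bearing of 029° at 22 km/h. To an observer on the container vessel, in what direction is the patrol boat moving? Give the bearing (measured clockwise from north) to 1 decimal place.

247.0°

Taking east as x and north as y: patrol boat velocity = (-21.250, 5.694) km/h; container vessel velocity = (10.666, 19.242) km/h.
Velocity of patrol boat relative to container vessel = (-21.250, 5.694) − (10.666, 19.242) = (-31.916, -13.548) km/h.
Bearing = atan2(-31.92, -13.55) = 247.00° clockwise from north.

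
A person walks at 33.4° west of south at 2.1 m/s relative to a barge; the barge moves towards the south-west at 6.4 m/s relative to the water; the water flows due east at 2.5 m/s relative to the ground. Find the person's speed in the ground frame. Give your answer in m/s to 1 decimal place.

7.0 m/s

In east/north components (m/s): person relative to barge = (-1.156, -1.753); barge relative to water = (-4.525, -4.525); water relative to ground = (2.500, 0.000).
Sum = (-3.181, -6.279) m/s.
Speed = |(-3.181, -6.279)| = 7.039 m/s.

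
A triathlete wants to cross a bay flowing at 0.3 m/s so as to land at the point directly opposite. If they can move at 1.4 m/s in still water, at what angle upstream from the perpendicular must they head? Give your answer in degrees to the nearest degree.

To cancel the current, the upstream component of the triathlete's velocity must equal the flow: 1.4 sin θ = 0.3.
sin θ = 0.3 / 1.4 = 0.2143.
θ = arcsin(0.2143) = 12.374°.

12°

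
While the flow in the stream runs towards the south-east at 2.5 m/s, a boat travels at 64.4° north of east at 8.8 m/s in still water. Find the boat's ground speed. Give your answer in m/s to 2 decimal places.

Taking east as x and north as y: velocity relative to the water = (3.802, 7.936) m/s; the water relative to ground = (1.768, -1.768) m/s.
Velocity relative to ground = (3.802, 7.936) + (1.768, -1.768) = (5.570, 6.168) m/s.
Speed = |(5.570, 6.168)| = 8.311 m/s.

8.31 m/s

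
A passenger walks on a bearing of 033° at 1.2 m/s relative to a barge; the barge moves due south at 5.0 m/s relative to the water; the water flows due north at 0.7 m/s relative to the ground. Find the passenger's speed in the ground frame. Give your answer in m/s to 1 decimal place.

3.4 m/s

In east/north components (m/s): passenger relative to barge = (0.654, 1.006); barge relative to water = (0.000, -5.000); water relative to ground = (0.000, 0.700).
Sum = (0.654, -3.294) m/s.
Speed = |(0.654, -3.294)| = 3.358 m/s.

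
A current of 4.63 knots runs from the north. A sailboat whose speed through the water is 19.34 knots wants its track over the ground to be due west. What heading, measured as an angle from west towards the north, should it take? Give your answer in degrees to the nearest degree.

The current pushes perpendicular to the desired track; the heading must have a component into the current equal to 4.63 knots: 19.34 sin θ = 4.63.
sin θ = 0.2394, so θ = 13.851°.

14°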